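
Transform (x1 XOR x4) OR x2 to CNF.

(x1 OR x4 OR x2) AND (NOT x1 OR NOT x4 OR x2)

(x1 XOR x4) OR x2
≡ ((x1 OR x4) AND NOT (x1 AND x4)) OR x2   [expand XOR]
≡ ((x1 OR x4) AND (NOT x1 OR NOT x4)) OR x2   [De Morgan]
≡ (x1 OR x4 OR x2) AND (NOT x1 OR NOT x4 OR x2)   [distribute OR over AND]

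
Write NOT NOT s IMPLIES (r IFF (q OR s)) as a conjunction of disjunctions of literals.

NOT NOT s IMPLIES (r IFF (q OR s))
= NOT NOT NOT s OR (r IFF (q OR s))   (eliminate IMPLIES)
= NOT NOT NOT s OR ((r IMPLIES (q OR s)) AND ((q OR s) IMPLIES r))   (eliminate IFF)
= NOT NOT NOT s OR ((NOT r OR q OR s) AND ((q OR s) IMPLIES r))   (eliminate IMPLIES)
= NOT NOT NOT s OR ((NOT r OR q OR s) AND (NOT (q OR s) OR r))   (eliminate IMPLIES)
= NOT s OR ((NOT r OR q OR s) AND (NOT (q OR s) OR r))   (double negation)
= NOT s OR ((NOT r OR q OR s) AND ((NOT q AND NOT s) OR r))   (De Morgan)
= (NOT s OR NOT r OR q OR s) AND (NOT s OR NOT q OR r) AND (NOT s OR NOT s OR r)   (distribute OR over AND)
= NOT s OR r   (simplify)

NOT s OR r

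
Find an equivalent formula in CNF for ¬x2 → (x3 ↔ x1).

¬x2 → (x3 ↔ x1)
≡ ¬¬x2 ∨ (x3 ↔ x1)   [eliminate →]
≡ ¬¬x2 ∨ ((x3 → x1) ∧ (x1 → x3))   [eliminate ↔]
≡ ¬¬x2 ∨ ((¬x3 ∨ x1) ∧ (x1 → x3))   [eliminate →]
≡ ¬¬x2 ∨ ((¬x3 ∨ x1) ∧ (¬x1 ∨ x3))   [eliminate →]
≡ x2 ∨ ((¬x3 ∨ x1) ∧ (¬x1 ∨ x3))   [double negation]
≡ (x2 ∨ ¬x3 ∨ x1) ∧ (x2 ∨ ¬x1 ∨ x3)   [distribute ∨ over ∧]

(x2 ∨ ¬x3 ∨ x1) ∧ (x2 ∨ ¬x1 ∨ x3)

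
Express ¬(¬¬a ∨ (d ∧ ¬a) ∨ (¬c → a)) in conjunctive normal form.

¬(¬¬a ∨ (d ∧ ¬a) ∨ (¬c → a))
≡ ¬(¬¬a ∨ (d ∧ ¬a) ∨ ¬¬c ∨ a)   — eliminate →
≡ ¬¬¬a ∧ ¬(d ∧ ¬a) ∧ ¬¬¬c ∧ ¬a   — De Morgan
≡ ¬a ∧ ¬(d ∧ ¬a) ∧ ¬¬¬c ∧ ¬a   — double negation
≡ ¬a ∧ (¬d ∨ ¬¬a) ∧ ¬¬¬c ∧ ¬a   — De Morgan
≡ ¬a ∧ (¬d ∨ a) ∧ ¬¬¬c ∧ ¬a   — double negation
≡ ¬a ∧ (¬d ∨ a) ∧ ¬c ∧ ¬a   — double negation
≡ ¬a ∧ (¬d ∨ a) ∧ ¬c   — simplify

¬a ∧ (¬d ∨ a) ∧ ¬c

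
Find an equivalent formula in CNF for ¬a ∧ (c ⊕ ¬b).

¬a ∧ (c ∨ ¬b) ∧ (¬c ∨ b)

¬a ∧ (c ⊕ ¬b)
= ¬a ∧ (c ∨ ¬b) ∧ ¬(c ∧ ¬b)   (expand ⊕)
= ¬a ∧ (c ∨ ¬b) ∧ (¬c ∨ ¬¬b)   (De Morgan)
= ¬a ∧ (c ∨ ¬b) ∧ (¬c ∨ b)   (double negation)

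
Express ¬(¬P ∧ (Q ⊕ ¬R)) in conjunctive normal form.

(P ∨ ¬Q ∨ ¬R) ∧ (P ∨ R ∨ Q)

¬(¬P ∧ (Q ⊕ ¬R))
≡ ¬(¬P ∧ (Q ∨ ¬R) ∧ ¬(Q ∧ ¬R))   [expand ⊕]
≡ ¬¬P ∨ ¬(Q ∨ ¬R) ∨ ¬¬(Q ∧ ¬R)   [De Morgan]
≡ P ∨ ¬(Q ∨ ¬R) ∨ ¬¬(Q ∧ ¬R)   [double negation]
≡ P ∨ (¬Q ∧ ¬¬R) ∨ ¬¬(Q ∧ ¬R)   [De Morgan]
≡ P ∨ (¬Q ∧ R) ∨ ¬¬(Q ∧ ¬R)   [double negation]
≡ P ∨ (¬Q ∧ R) ∨ (Q ∧ ¬R)   [double negation]
≡ (P ∨ ¬Q ∨ Q) ∧ (P ∨ ¬Q ∨ ¬R) ∧ (P ∨ R ∨ Q) ∧ (P ∨ R ∨ ¬R)   [distribute ∨ over ∧]
≡ (P ∨ ¬Q ∨ ¬R) ∧ (P ∨ R ∨ Q)   [simplify]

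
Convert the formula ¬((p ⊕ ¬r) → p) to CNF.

¬((p ⊕ ¬r) → p)
≡ ¬(¬(p ⊕ ¬r) ∨ p)   [eliminate →]
≡ ¬(¬((p ∨ ¬r) ∧ ¬(p ∧ ¬r)) ∨ p)   [expand ⊕]
≡ ¬¬((p ∨ ¬r) ∧ ¬(p ∧ ¬r)) ∧ ¬p   [De Morgan]
≡ (p ∨ ¬r) ∧ ¬(p ∧ ¬r) ∧ ¬p   [double negation]
≡ (p ∨ ¬r) ∧ (¬p ∨ ¬¬r) ∧ ¬p   [De Morgan]
≡ (p ∨ ¬r) ∧ (¬p ∨ r) ∧ ¬p   [double negation]
≡ (p ∨ ¬r) ∧ ¬p   [simplify]

(p ∨ ¬r) ∧ ¬p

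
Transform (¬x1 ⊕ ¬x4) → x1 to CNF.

x1 ∨ ¬x4

(¬x1 ⊕ ¬x4) → x1
= ¬(¬x1 ⊕ ¬x4) ∨ x1   (eliminate →)
= ¬((¬x1 ∨ ¬x4) ∧ ¬(¬x1 ∧ ¬x4)) ∨ x1   (expand ⊕)
= ¬(¬x1 ∨ ¬x4) ∨ ¬¬(¬x1 ∧ ¬x4) ∨ x1   (De Morgan)
= (¬¬x1 ∧ ¬¬x4) ∨ ¬¬(¬x1 ∧ ¬x4) ∨ x1   (De Morgan)
= (x1 ∧ ¬¬x4) ∨ ¬¬(¬x1 ∧ ¬x4) ∨ x1   (double negation)
= (x1 ∧ x4) ∨ ¬¬(¬x1 ∧ ¬x4) ∨ x1   (double negation)
= (x1 ∧ x4) ∨ (¬x1 ∧ ¬x4) ∨ x1   (double negation)
= (x1 ∨ ¬x1 ∨ x1) ∧ (x1 ∨ ¬x4 ∨ x1) ∧ (x4 ∨ ¬x1 ∨ x1) ∧ (x4 ∨ ¬x4 ∨ x1)   (distribute ∨ over ∧)
= x1 ∨ ¬x4   (simplify)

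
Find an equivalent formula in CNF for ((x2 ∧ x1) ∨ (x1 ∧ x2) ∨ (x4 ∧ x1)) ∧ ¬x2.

((x2 ∧ x1) ∨ (x1 ∧ x2) ∨ (x4 ∧ x1)) ∧ ¬x2
= (x2 ∨ x1 ∨ x4) ∧ (x2 ∨ x1 ∨ x1) ∧ (x2 ∨ x2 ∨ x4) ∧ (x2 ∨ x2 ∨ x1) ∧ (x1 ∨ x1 ∨ x4) ∧ (x1 ∨ x1 ∨ x1) ∧ (x1 ∨ x2 ∨ x4) ∧ (x1 ∨ x2 ∨ x1) ∧ ¬x2   — distribute ∨ over ∧
= (x2 ∨ x4) ∧ x1 ∧ ¬x2   — simplify

(x2 ∨ x4) ∧ x1 ∧ ¬x2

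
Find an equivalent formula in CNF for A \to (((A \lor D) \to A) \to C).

\lnot A \lor C

A \to (((A \lor D) \to A) \to C)
≡ \lnot A \lor (((A \lor D) \to A) \to C)   (eliminate \to)
≡ \lnot A \lor \lnot ((A \lor D) \to A) \lor C   (eliminate \to)
≡ \lnot A \lor \lnot (\lnot (A \lor D) \lor A) \lor C   (eliminate \to)
≡ \lnot A \lor (\lnot \lnot (A \lor D) \land \lnot A) \lor C   (De Morgan)
≡ \lnot A \lor ((A \lor D) \land \lnot A) \lor C   (double negation)
≡ (\lnot A \lor A \lor D \lor C) \land (\lnot A \lor \lnot A \lor C)   (distribute \lor over \land)
≡ \lnot A \lor C   (simplify)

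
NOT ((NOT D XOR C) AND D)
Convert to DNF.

NOT ((NOT D XOR C) AND D)
≡ NOT (((NOT D AND NOT C) OR (NOT NOT D AND C)) AND D)   — expand XOR
≡ NOT ((NOT D AND NOT C) OR (NOT NOT D AND C)) OR NOT D   — De Morgan
≡ (NOT (NOT D AND NOT C) AND NOT (NOT NOT D AND C)) OR NOT D   — De Morgan
≡ ((NOT NOT D OR NOT NOT C) AND NOT (NOT NOT D AND C)) OR NOT D   — De Morgan
≡ ((D OR NOT NOT C) AND NOT (NOT NOT D AND C)) OR NOT D   — double negation
≡ ((D OR C) AND NOT (NOT NOT D AND C)) OR NOT D   — double negation
≡ ((D OR C) AND (NOT NOT NOT D OR NOT C)) OR NOT D   — De Morgan
≡ ((D OR C) AND (NOT D OR NOT C)) OR NOT D   — double negation
≡ (D AND NOT D) OR (D AND NOT C) OR (C AND NOT D) OR (C AND NOT C) OR NOT D   — distribute AND over OR
≡ (D AND NOT C) OR NOT D   — simplify

(D AND NOT C) OR NOT D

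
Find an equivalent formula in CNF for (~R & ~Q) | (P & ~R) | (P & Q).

(~R | P) & (~R | Q) & (~Q | P)

(~R & ~Q) | (P & ~R) | (P & Q)
= (~R | P | P) & (~R | P | Q) & (~R | ~R | P) & (~R | ~R | Q) & (~Q | P | P) & (~Q | P | Q) & (~Q | ~R | P) & (~Q | ~R | Q)   (distribute | over &)
= (~R | P) & (~R | Q) & (~Q | P)   (simplify)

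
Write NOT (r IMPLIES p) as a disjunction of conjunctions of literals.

NOT (r IMPLIES p)
≡ NOT (NOT r OR p)   — eliminate IMPLIES
≡ NOT NOT r AND NOT p   — De Morgan
≡ r AND NOT p   — double negation

r AND NOT p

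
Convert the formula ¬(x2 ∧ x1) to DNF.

¬x2 ∨ ¬x1

¬(x2 ∧ x1)
⇔ ¬x2 ∨ ¬x1   [De Morgan]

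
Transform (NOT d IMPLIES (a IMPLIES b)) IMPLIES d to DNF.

(NOT d AND a AND NOT b) OR d

(NOT d IMPLIES (a IMPLIES b)) IMPLIES d
≡ NOT (NOT d IMPLIES (a IMPLIES b)) OR d   — eliminate IMPLIES
≡ NOT (NOT NOT d OR (a IMPLIES b)) OR d   — eliminate IMPLIES
≡ NOT (NOT NOT d OR NOT a OR b) OR d   — eliminate IMPLIES
≡ (NOT NOT NOT d AND NOT NOT a AND NOT b) OR d   — De Morgan
≡ (NOT d AND NOT NOT a AND NOT b) OR d   — double negation
≡ (NOT d AND a AND NOT b) OR d   — double negation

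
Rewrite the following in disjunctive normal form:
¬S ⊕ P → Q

¬S ⊕ P → Q
⇔ ¬(¬S ⊕ P) ∨ Q   — eliminate →
⇔ ¬(¬S ∧ ¬P ∨ ¬¬S ∧ P) ∨ Q   — expand ⊕
⇔ ¬(¬S ∧ ¬P) ∧ ¬(¬¬S ∧ P) ∨ Q   — De Morgan
⇔ (¬¬S ∨ ¬¬P) ∧ ¬(¬¬S ∧ P) ∨ Q   — De Morgan
⇔ (S ∨ ¬¬P) ∧ ¬(¬¬S ∧ P) ∨ Q   — double negation
⇔ (S ∨ P) ∧ ¬(¬¬S ∧ P) ∨ Q   — double negation
⇔ (S ∨ P) ∧ (¬¬¬S ∨ ¬P) ∨ Q   — De Morgan
⇔ (S ∨ P) ∧ (¬S ∨ ¬P) ∨ Q   — double negation
⇔ S ∧ ¬S ∨ S ∧ ¬P ∨ P ∧ ¬S ∨ P ∧ ¬P ∨ Q   — distribute ∧ over ∨
⇔ S ∧ ¬P ∨ P ∧ ¬S ∨ Q   — simplify

S ∧ ¬P ∨ P ∧ ¬S ∨ Q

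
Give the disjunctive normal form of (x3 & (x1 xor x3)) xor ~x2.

(x3 & (x1 xor x3)) xor ~x2
≡ (x3 & (x1 xor x3) & ~~x2) | (~(x3 & (x1 xor x3)) & ~x2)
≡ (x3 & ((x1 & ~x3) | (~x1 & x3)) & ~~x2) | (~(x3 & (x1 xor x3)) & ~x2)
≡ (x3 & ((x1 & ~x3) | (~x1 & x3)) & ~~x2) | (~(x3 & ((x1 & ~x3) | (~x1 & x3))) & ~x2)
≡ (x3 & ((x1 & ~x3) | (~x1 & x3)) & x2) | (~(x3 & ((x1 & ~x3) | (~x1 & x3))) & ~x2)
≡ (x3 & ((x1 & ~x3) | (~x1 & x3)) & x2) | ((~x3 | ~((x1 & ~x3) | (~x1 & x3))) & ~x2)
≡ (x3 & ((x1 & ~x3) | (~x1 & x3)) & x2) | ((~x3 | (~(x1 & ~x3) & ~(~x1 & x3))) & ~x2)
≡ (x3 & ((x1 & ~x3) | (~x1 & x3)) & x2) | ((~x3 | ((~x1 | ~~x3) & ~(~x1 & x3))) & ~x2)
≡ (x3 & ((x1 & ~x3) | (~x1 & x3)) & x2) | ((~x3 | ((~x1 | x3) & ~(~x1 & x3))) & ~x2)
≡ (x3 & ((x1 & ~x3) | (~x1 & x3)) & x2) | ((~x3 | ((~x1 | x3) & (~~x1 | ~x3))) & ~x2)
≡ (x3 & ((x1 & ~x3) | (~x1 & x3)) & x2) | ((~x3 | ((~x1 | x3) & (x1 | ~x3))) & ~x2)
≡ (x3 & x1 & ~x3 & x2) | (x3 & ~x1 & x3 & x2) | (~x3 & ~x2) | (~x1 & x1 & ~x2) | (~x1 & ~x3 & ~x2) | (x3 & x1 & ~x2) | (x3 & ~x3 & ~x2)
≡ (x3 & ~x1 & x2) | (~x3 & ~x2) | (x3 & x1 & ~x2)

(x3 & ~x1 & x2) | (~x3 & ~x2) | (x3 & x1 & ~x2)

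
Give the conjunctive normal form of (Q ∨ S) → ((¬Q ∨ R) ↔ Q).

(¬Q ∨ R) ∧ (¬S ∨ Q)

(Q ∨ S) → ((¬Q ∨ R) ↔ Q)
≡ ¬(Q ∨ S) ∨ ((¬Q ∨ R) ↔ Q)   — eliminate →
≡ ¬(Q ∨ S) ∨ (((¬Q ∨ R) → Q) ∧ (Q → (¬Q ∨ R)))   — eliminate ↔
≡ ¬(Q ∨ S) ∨ ((¬(¬Q ∨ R) ∨ Q) ∧ (Q → (¬Q ∨ R)))   — eliminate →
≡ ¬(Q ∨ S) ∨ ((¬(¬Q ∨ R) ∨ Q) ∧ (¬Q ∨ ¬Q ∨ R))   — eliminate →
≡ (¬Q ∧ ¬S) ∨ ((¬(¬Q ∨ R) ∨ Q) ∧ (¬Q ∨ ¬Q ∨ R))   — De Morgan
≡ (¬Q ∧ ¬S) ∨ (((¬¬Q ∧ ¬R) ∨ Q) ∧ (¬Q ∨ ¬Q ∨ R))   — De Morgan
≡ (¬Q ∧ ¬S) ∨ (((Q ∧ ¬R) ∨ Q) ∧ (¬Q ∨ ¬Q ∨ R))   — double negation
≡ (¬Q ∨ Q ∨ Q) ∧ (¬Q ∨ ¬R ∨ Q) ∧ (¬Q ∨ ¬Q ∨ ¬Q ∨ R) ∧ (¬S ∨ Q ∨ Q) ∧ (¬S ∨ ¬R ∨ Q) ∧ (¬S ∨ ¬Q ∨ ¬Q ∨ R)   — distribute ∨ over ∧
≡ (¬Q ∨ R) ∧ (¬S ∨ Q)   — simplify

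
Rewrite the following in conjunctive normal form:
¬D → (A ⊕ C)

(D ∨ A ∨ C) ∧ (D ∨ ¬A ∨ ¬C)

¬D → (A ⊕ C)
≡ ¬¬D ∨ (A ⊕ C)   [eliminate →]
≡ ¬¬D ∨ ((A ∨ C) ∧ ¬(A ∧ C))   [expand ⊕]
≡ D ∨ ((A ∨ C) ∧ ¬(A ∧ C))   [double negation]
≡ D ∨ ((A ∨ C) ∧ (¬A ∨ ¬C))   [De Morgan]
≡ (D ∨ A ∨ C) ∧ (D ∨ ¬A ∨ ¬C)   [distribute ∨ over ∧]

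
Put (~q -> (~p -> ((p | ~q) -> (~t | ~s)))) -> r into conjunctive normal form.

(~q | r) & (~p | r) & (t | r) & (s | r)

(~q -> (~p -> ((p | ~q) -> (~t | ~s)))) -> r
≡ ~(~q -> (~p -> ((p | ~q) -> (~t | ~s)))) | r
≡ ~(~~q | (~p -> ((p | ~q) -> (~t | ~s)))) | r
≡ ~(~~q | ~~p | ((p | ~q) -> (~t | ~s))) | r
≡ ~(~~q | ~~p | ~(p | ~q) | ~t | ~s) | r
≡ (~~~q & ~~~p & ~~(p | ~q) & ~~t & ~~s) | r
≡ (~q & ~~~p & ~~(p | ~q) & ~~t & ~~s) | r
≡ (~q & ~p & ~~(p | ~q) & ~~t & ~~s) | r
≡ (~q & ~p & (p | ~q) & ~~t & ~~s) | r
≡ (~q & ~p & (p | ~q) & t & ~~s) | r
≡ (~q & ~p & (p | ~q) & t & s) | r
≡ (~q | r) & (~p | r) & (p | ~q | r) & (t | r) & (s | r)
≡ (~q | r) & (~p | r) & (t | r) & (s | r)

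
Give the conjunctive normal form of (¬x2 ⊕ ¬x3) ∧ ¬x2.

(x2 ∨ x3) ∧ ¬x2

(¬x2 ⊕ ¬x3) ∧ ¬x2
≡ (¬x2 ∨ ¬x3) ∧ ¬(¬x2 ∧ ¬x3) ∧ ¬x2   — expand ⊕
≡ (¬x2 ∨ ¬x3) ∧ (¬¬x2 ∨ ¬¬x3) ∧ ¬x2   — De Morgan
≡ (¬x2 ∨ ¬x3) ∧ (x2 ∨ ¬¬x3) ∧ ¬x2   — double negation
≡ (¬x2 ∨ ¬x3) ∧ (x2 ∨ x3) ∧ ¬x2   — double negation
≡ (x2 ∨ x3) ∧ ¬x2   — simplify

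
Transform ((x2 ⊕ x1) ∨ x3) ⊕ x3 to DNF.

((x2 ⊕ x1) ∨ x3) ⊕ x3
≡ (((x2 ⊕ x1) ∨ x3) ∧ ¬x3) ∨ (¬((x2 ⊕ x1) ∨ x3) ∧ x3)   (expand ⊕)
≡ (((x2 ∧ ¬x1) ∨ (¬x2 ∧ x1) ∨ x3) ∧ ¬x3) ∨ (¬((x2 ⊕ x1) ∨ x3) ∧ x3)   (expand ⊕)
≡ (((x2 ∧ ¬x1) ∨ (¬x2 ∧ x1) ∨ x3) ∧ ¬x3) ∨ (¬((x2 ∧ ¬x1) ∨ (¬x2 ∧ x1) ∨ x3) ∧ x3)   (expand ⊕)
≡ (((x2 ∧ ¬x1) ∨ (¬x2 ∧ x1) ∨ x3) ∧ ¬x3) ∨ (¬(x2 ∧ ¬x1) ∧ ¬(¬x2 ∧ x1) ∧ ¬x3 ∧ x3)   (De Morgan)
≡ (((x2 ∧ ¬x1) ∨ (¬x2 ∧ x1) ∨ x3) ∧ ¬x3) ∨ ((¬x2 ∨ ¬¬x1) ∧ ¬(¬x2 ∧ x1) ∧ ¬x3 ∧ x3)   (De Morgan)
≡ (((x2 ∧ ¬x1) ∨ (¬x2 ∧ x1) ∨ x3) ∧ ¬x3) ∨ ((¬x2 ∨ x1) ∧ ¬(¬x2 ∧ x1) ∧ ¬x3 ∧ x3)   (double negation)
≡ (((x2 ∧ ¬x1) ∨ (¬x2 ∧ x1) ∨ x3) ∧ ¬x3) ∨ ((¬x2 ∨ x1) ∧ (¬¬x2 ∨ ¬x1) ∧ ¬x3 ∧ x3)   (De Morgan)
≡ (((x2 ∧ ¬x1) ∨ (¬x2 ∧ x1) ∨ x3) ∧ ¬x3) ∨ ((¬x2 ∨ x1) ∧ (x2 ∨ ¬x1) ∧ ¬x3 ∧ x3)   (double negation)
≡ (x2 ∧ ¬x1 ∧ ¬x3) ∨ (¬x2 ∧ x1 ∧ ¬x3) ∨ (x3 ∧ ¬x3) ∨ (¬x2 ∧ x2 ∧ ¬x3 ∧ x3) ∨ (¬x2 ∧ ¬x1 ∧ ¬x3 ∧ x3) ∨ (x1 ∧ x2 ∧ ¬x3 ∧ x3) ∨ (x1 ∧ ¬x1 ∧ ¬x3 ∧ x3)   (distribute ∧ over ∨)
≡ (x2 ∧ ¬x1 ∧ ¬x3) ∨ (¬x2 ∧ x1 ∧ ¬x3)   (simplify)

(x2 ∧ ¬x1 ∧ ¬x3) ∨ (¬x2 ∧ x1 ∧ ¬x3)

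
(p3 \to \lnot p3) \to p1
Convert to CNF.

p3 \lor p1

(p3 \to \lnot p3) \to p1
≡ \lnot (p3 \to \lnot p3) \lor p1   [eliminate \to]
≡ \lnot (\lnot p3 \lor \lnot p3) \lor p1   [eliminate \to]
≡ (\lnot \lnot p3 \land \lnot \lnot p3) \lor p1   [De Morgan]
≡ (p3 \land \lnot \lnot p3) \lor p1   [double negation]
≡ (p3 \land p3) \lor p1   [double negation]
≡ (p3 \lor p1) \land (p3 \lor p1)   [distribute \lor over \land]
≡ p3 \lor p1   [simplify]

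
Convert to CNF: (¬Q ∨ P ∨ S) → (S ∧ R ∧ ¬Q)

(Q ∨ S) ∧ (Q ∨ R) ∧ (¬P ∨ S) ∧ (¬P ∨ R) ∧ (¬P ∨ ¬Q) ∧ (¬S ∨ R) ∧ (¬S ∨ ¬Q)

(¬Q ∨ P ∨ S) → (S ∧ R ∧ ¬Q)
⇔ ¬(¬Q ∨ P ∨ S) ∨ (S ∧ R ∧ ¬Q)   [eliminate →]
⇔ (¬¬Q ∧ ¬P ∧ ¬S) ∨ (S ∧ R ∧ ¬Q)   [De Morgan]
⇔ (Q ∧ ¬P ∧ ¬S) ∨ (S ∧ R ∧ ¬Q)   [double negation]
⇔ (Q ∨ S) ∧ (Q ∨ R) ∧ (Q ∨ ¬Q) ∧ (¬P ∨ S) ∧ (¬P ∨ R) ∧ (¬P ∨ ¬Q) ∧ (¬S ∨ S) ∧ (¬S ∨ R) ∧ (¬S ∨ ¬Q)   [distribute ∨ over ∧]
⇔ (Q ∨ S) ∧ (Q ∨ R) ∧ (¬P ∨ S) ∧ (¬P ∨ R) ∧ (¬P ∨ ¬Q) ∧ (¬S ∨ R) ∧ (¬S ∨ ¬Q)   [simplify]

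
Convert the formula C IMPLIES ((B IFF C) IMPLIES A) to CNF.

NOT C OR NOT B OR A

C IMPLIES ((B IFF C) IMPLIES A)
≡ NOT C OR ((B IFF C) IMPLIES A)   [eliminate IMPLIES]
≡ NOT C OR NOT (B IFF C) OR A   [eliminate IMPLIES]
≡ NOT C OR NOT ((B IMPLIES C) AND (C IMPLIES B)) OR A   [eliminate IFF]
≡ NOT C OR NOT ((NOT B OR C) AND (C IMPLIES B)) OR A   [eliminate IMPLIES]
≡ NOT C OR NOT ((NOT B OR C) AND (NOT C OR B)) OR A   [eliminate IMPLIES]
≡ NOT C OR NOT (NOT B OR C) OR NOT (NOT C OR B) OR A   [De Morgan]
≡ NOT C OR (NOT NOT B AND NOT C) OR NOT (NOT C OR B) OR A   [De Morgan]
≡ NOT C OR (B AND NOT C) OR NOT (NOT C OR B) OR A   [double negation]
≡ NOT C OR (B AND NOT C) OR (NOT NOT C AND NOT B) OR A   [De Morgan]
≡ NOT C OR (B AND NOT C) OR (C AND NOT B) OR A   [double negation]
≡ (NOT C OR B OR C OR A) AND (NOT C OR B OR NOT B OR A) AND (NOT C OR NOT C OR C OR A) AND (NOT C OR NOT C OR NOT B OR A)   [distribute OR over AND]
≡ NOT C OR NOT B OR A   [simplify]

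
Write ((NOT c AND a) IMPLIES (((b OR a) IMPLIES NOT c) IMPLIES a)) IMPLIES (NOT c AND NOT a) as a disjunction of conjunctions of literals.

((NOT c AND a) IMPLIES (((b OR a) IMPLIES NOT c) IMPLIES a)) IMPLIES (NOT c AND NOT a)
≡ NOT ((NOT c AND a) IMPLIES (((b OR a) IMPLIES NOT c) IMPLIES a)) OR (NOT c AND NOT a)   [eliminate IMPLIES]
≡ NOT (NOT (NOT c AND a) OR (((b OR a) IMPLIES NOT c) IMPLIES a)) OR (NOT c AND NOT a)   [eliminate IMPLIES]
≡ NOT (NOT (NOT c AND a) OR NOT ((b OR a) IMPLIES NOT c) OR a) OR (NOT c AND NOT a)   [eliminate IMPLIES]
≡ NOT (NOT (NOT c AND a) OR NOT (NOT (b OR a) OR NOT c) OR a) OR (NOT c AND NOT a)   [eliminate IMPLIES]
≡ (NOT NOT (NOT c AND a) AND NOT NOT (NOT (b OR a) OR NOT c) AND NOT a) OR (NOT c AND NOT a)   [De Morgan]
≡ (NOT c AND a AND NOT NOT (NOT (b OR a) OR NOT c) AND NOT a) OR (NOT c AND NOT a)   [double negation]
≡ (NOT c AND a AND (NOT (b OR a) OR NOT c) AND NOT a) OR (NOT c AND NOT a)   [double negation]
≡ (NOT c AND a AND ((NOT b AND NOT a) OR NOT c) AND NOT a) OR (NOT c AND NOT a)   [De Morgan]
≡ (NOT c AND a AND NOT b AND NOT a AND NOT a) OR (NOT c AND a AND NOT c AND NOT a) OR (NOT c AND NOT a)   [distribute AND over OR]
≡ NOT c AND NOT a   [simplify]

NOT c AND NOT a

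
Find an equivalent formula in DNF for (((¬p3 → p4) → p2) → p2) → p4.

(((¬p3 → p4) → p2) → p2) → p4
≡ ¬(((¬p3 → p4) → p2) → p2) ∨ p4
≡ ¬(¬((¬p3 → p4) → p2) ∨ p2) ∨ p4
≡ ¬(¬(¬(¬p3 → p4) ∨ p2) ∨ p2) ∨ p4
≡ ¬(¬(¬(¬¬p3 ∨ p4) ∨ p2) ∨ p2) ∨ p4
≡ (¬¬(¬(¬¬p3 ∨ p4) ∨ p2) ∧ ¬p2) ∨ p4
≡ ((¬(¬¬p3 ∨ p4) ∨ p2) ∧ ¬p2) ∨ p4
≡ (((¬¬¬p3 ∧ ¬p4) ∨ p2) ∧ ¬p2) ∨ p4
≡ (((¬p3 ∧ ¬p4) ∨ p2) ∧ ¬p2) ∨ p4
≡ (¬p3 ∧ ¬p4 ∧ ¬p2) ∨ (p2 ∧ ¬p2) ∨ p4
≡ (¬p3 ∧ ¬p4 ∧ ¬p2) ∨ p4

(¬p3 ∧ ¬p4 ∧ ¬p2) ∨ p4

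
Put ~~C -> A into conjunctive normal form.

~~C -> A
≡ ~~~C | A   [eliminate ->]
≡ ~C | A   [double negation]

~C | A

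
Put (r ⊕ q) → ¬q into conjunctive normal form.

¬q ∨ r

(r ⊕ q) → ¬q
≡ ¬(r ⊕ q) ∨ ¬q   (eliminate →)
≡ ¬((r ∨ q) ∧ ¬(r ∧ q)) ∨ ¬q   (expand ⊕)
≡ ¬(r ∨ q) ∨ ¬¬(r ∧ q) ∨ ¬q   (De Morgan)
≡ (¬r ∧ ¬q) ∨ ¬¬(r ∧ q) ∨ ¬q   (De Morgan)
≡ (¬r ∧ ¬q) ∨ (r ∧ q) ∨ ¬q   (double negation)
≡ (¬r ∨ r ∨ ¬q) ∧ (¬r ∨ q ∨ ¬q) ∧ (¬q ∨ r ∨ ¬q) ∧ (¬q ∨ q ∨ ¬q)   (distribute ∨ over ∧)
≡ ¬q ∨ r   (simplify)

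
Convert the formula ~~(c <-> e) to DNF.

~~(c <-> e)
≡ ~~((c -> e) & (e -> c))   [eliminate <->]
≡ ~~((~c | e) & (e -> c))   [eliminate ->]
≡ ~~((~c | e) & (~e | c))   [eliminate ->]
≡ (~c | e) & (~e | c)   [double negation]
≡ (~c & ~e) | (~c & c) | (e & ~e) | (e & c)   [distribute & over |]
≡ (~c & ~e) | (e & c)   [simplify]

(~c & ~e) | (e & c)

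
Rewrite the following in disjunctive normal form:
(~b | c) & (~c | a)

(~b | c) & (~c | a)
≡ (~b & ~c) | (~b & a) | (c & ~c) | (c & a)   [distribute & over |]
≡ (~b & ~c) | (~b & a) | (c & a)   [simplify]

(~b & ~c) | (~b & a) | (c & a)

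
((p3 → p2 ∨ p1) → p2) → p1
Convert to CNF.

((p3 → p2 ∨ p1) → p2) → p1
= ¬((p3 → p2 ∨ p1) → p2) ∨ p1   (eliminate →)
= ¬(¬(p3 → p2 ∨ p1) ∨ p2) ∨ p1   (eliminate →)
= ¬(¬(¬p3 ∨ p2 ∨ p1) ∨ p2) ∨ p1   (eliminate →)
= ¬¬(¬p3 ∨ p2 ∨ p1) ∧ ¬p2 ∨ p1   (De Morgan)
= (¬p3 ∨ p2 ∨ p1) ∧ ¬p2 ∨ p1   (double negation)
= (¬p3 ∨ p2 ∨ p1 ∨ p1) ∧ (¬p2 ∨ p1)   (distribute ∨ over ∧)
= (¬p3 ∨ p2 ∨ p1) ∧ (¬p2 ∨ p1)   (simplify)

(¬p3 ∨ p2 ∨ p1) ∧ (¬p2 ∨ p1)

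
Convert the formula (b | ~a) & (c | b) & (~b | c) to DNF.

(b | ~a) & (c | b) & (~b | c)
⇔ (b & c & ~b) | (b & c & c) | (b & b & ~b) | (b & b & c) | (~a & c & ~b) | (~a & c & c) | (~a & b & ~b) | (~a & b & c)   [distribute & over |]
⇔ (b & c) | (~a & c)   [simplify]

(b & c) | (~a & c)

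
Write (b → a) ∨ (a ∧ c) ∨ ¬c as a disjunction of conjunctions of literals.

(b → a) ∨ (a ∧ c) ∨ ¬c
⇔ ¬b ∨ a ∨ (a ∧ c) ∨ ¬c   (eliminate →)
⇔ ¬b ∨ a ∨ ¬c   (simplify)

¬b ∨ a ∨ ¬c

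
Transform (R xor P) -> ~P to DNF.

(P & R) | ~P

(R xor P) -> ~P
≡ ~(R xor P) | ~P   — eliminate ->
≡ ~((R & ~P) | (~R & P)) | ~P   — expand xor
≡ (~(R & ~P) & ~(~R & P)) | ~P   — De Morgan
≡ ((~R | ~~P) & ~(~R & P)) | ~P   — De Morgan
≡ ((~R | P) & ~(~R & P)) | ~P   — double negation
≡ ((~R | P) & (~~R | ~P)) | ~P   — De Morgan
≡ ((~R | P) & (R | ~P)) | ~P   — double negation
≡ (~R & R) | (~R & ~P) | (P & R) | (P & ~P) | ~P   — distribute & over |
≡ (P & R) | ~P   — simplify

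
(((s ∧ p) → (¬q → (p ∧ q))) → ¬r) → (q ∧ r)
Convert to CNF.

(¬s ∨ ¬p ∨ q) ∧ r

(((s ∧ p) → (¬q → (p ∧ q))) → ¬r) → (q ∧ r)
⇔ ¬(((s ∧ p) → (¬q → (p ∧ q))) → ¬r) ∨ (q ∧ r)   [eliminate →]
⇔ ¬(¬((s ∧ p) → (¬q → (p ∧ q))) ∨ ¬r) ∨ (q ∧ r)   [eliminate →]
⇔ ¬(¬(¬(s ∧ p) ∨ (¬q → (p ∧ q))) ∨ ¬r) ∨ (q ∧ r)   [eliminate →]
⇔ ¬(¬(¬(s ∧ p) ∨ ¬¬q ∨ (p ∧ q)) ∨ ¬r) ∨ (q ∧ r)   [eliminate →]
⇔ (¬¬(¬(s ∧ p) ∨ ¬¬q ∨ (p ∧ q)) ∧ ¬¬r) ∨ (q ∧ r)   [De Morgan]
⇔ ((¬(s ∧ p) ∨ ¬¬q ∨ (p ∧ q)) ∧ ¬¬r) ∨ (q ∧ r)   [double negation]
⇔ ((¬s ∨ ¬p ∨ ¬¬q ∨ (p ∧ q)) ∧ ¬¬r) ∨ (q ∧ r)   [De Morgan]
⇔ ((¬s ∨ ¬p ∨ q ∨ (p ∧ q)) ∧ ¬¬r) ∨ (q ∧ r)   [double negation]
⇔ ((¬s ∨ ¬p ∨ q ∨ (p ∧ q)) ∧ r) ∨ (q ∧ r)   [double negation]
⇔ (¬s ∨ ¬p ∨ q ∨ p ∨ q) ∧ (¬s ∨ ¬p ∨ q ∨ p ∨ r) ∧ (¬s ∨ ¬p ∨ q ∨ q ∨ q) ∧ (¬s ∨ ¬p ∨ q ∨ q ∨ r) ∧ (r ∨ q) ∧ (r ∨ r)   [distribute ∨ over ∧]
⇔ (¬s ∨ ¬p ∨ q) ∧ r   [simplify]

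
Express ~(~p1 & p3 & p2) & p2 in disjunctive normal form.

(p1 & p2) | (~p3 & p2)

~(~p1 & p3 & p2) & p2
≡ (~~p1 | ~p3 | ~p2) & p2   [De Morgan]
≡ (p1 | ~p3 | ~p2) & p2   [double negation]
≡ (p1 & p2) | (~p3 & p2) | (~p2 & p2)   [distribute & over |]
≡ (p1 & p2) | (~p3 & p2)   [simplify]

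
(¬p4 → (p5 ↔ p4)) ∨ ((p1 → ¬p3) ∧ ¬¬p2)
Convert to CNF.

(p4 ∨ ¬p5 ∨ ¬p1 ∨ ¬p3) ∧ (p4 ∨ ¬p5 ∨ p2)

(¬p4 → (p5 ↔ p4)) ∨ ((p1 → ¬p3) ∧ ¬¬p2)
≡ ¬¬p4 ∨ (p5 ↔ p4) ∨ ((p1 → ¬p3) ∧ ¬¬p2)   (eliminate →)
≡ ¬¬p4 ∨ ((p5 → p4) ∧ (p4 → p5)) ∨ ((p1 → ¬p3) ∧ ¬¬p2)   (eliminate ↔)
≡ ¬¬p4 ∨ ((¬p5 ∨ p4) ∧ (p4 → p5)) ∨ ((p1 → ¬p3) ∧ ¬¬p2)   (eliminate →)
≡ ¬¬p4 ∨ ((¬p5 ∨ p4) ∧ (¬p4 ∨ p5)) ∨ ((p1 → ¬p3) ∧ ¬¬p2)   (eliminate →)
≡ ¬¬p4 ∨ ((¬p5 ∨ p4) ∧ (¬p4 ∨ p5)) ∨ ((¬p1 ∨ ¬p3) ∧ ¬¬p2)   (eliminate →)
≡ p4 ∨ ((¬p5 ∨ p4) ∧ (¬p4 ∨ p5)) ∨ ((¬p1 ∨ ¬p3) ∧ ¬¬p2)   (double negation)
≡ p4 ∨ ((¬p5 ∨ p4) ∧ (¬p4 ∨ p5)) ∨ ((¬p1 ∨ ¬p3) ∧ p2)   (double negation)
≡ (p4 ∨ ¬p5 ∨ p4 ∨ ¬p1 ∨ ¬p3) ∧ (p4 ∨ ¬p5 ∨ p4 ∨ p2) ∧ (p4 ∨ ¬p4 ∨ p5 ∨ ¬p1 ∨ ¬p3) ∧ (p4 ∨ ¬p4 ∨ p5 ∨ p2)   (distribute ∨ over ∧)
≡ (p4 ∨ ¬p5 ∨ ¬p1 ∨ ¬p3) ∧ (p4 ∨ ¬p5 ∨ p2)   (simplify)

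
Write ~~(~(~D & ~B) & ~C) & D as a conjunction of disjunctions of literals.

~C & D

~~(~(~D & ~B) & ~C) & D
= ~(~D & ~B) & ~C & D   — double negation
= (~~D | ~~B) & ~C & D   — De Morgan
= (D | ~~B) & ~C & D   — double negation
= (D | B) & ~C & D   — double negation
= ~C & D   — simplify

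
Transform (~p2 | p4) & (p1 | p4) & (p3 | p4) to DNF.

(~p2 | p4) & (p1 | p4) & (p3 | p4)
⇔ (~p2 & p1 & p3) | (~p2 & p1 & p4) | (~p2 & p4 & p3) | (~p2 & p4 & p4) | (p4 & p1 & p3) | (p4 & p1 & p4) | (p4 & p4 & p3) | (p4 & p4 & p4)   [distribute & over |]
⇔ (~p2 & p1 & p3) | p4   [simplify]

(~p2 & p1 & p3) | p4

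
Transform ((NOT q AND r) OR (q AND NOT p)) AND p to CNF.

(NOT q OR NOT p) AND (r OR q) AND (r OR NOT p) AND p

((NOT q AND r) OR (q AND NOT p)) AND p
≡ (NOT q OR q) AND (NOT q OR NOT p) AND (r OR q) AND (r OR NOT p) AND p   (distribute OR over AND)
≡ (NOT q OR NOT p) AND (r OR q) AND (r OR NOT p) AND p   (simplify)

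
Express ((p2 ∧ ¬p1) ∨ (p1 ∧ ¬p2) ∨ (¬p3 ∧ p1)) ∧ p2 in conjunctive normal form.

(¬p1 ∨ ¬p2 ∨ ¬p3) ∧ p2

((p2 ∧ ¬p1) ∨ (p1 ∧ ¬p2) ∨ (¬p3 ∧ p1)) ∧ p2
≡ (p2 ∨ p1 ∨ ¬p3) ∧ (p2 ∨ p1 ∨ p1) ∧ (p2 ∨ ¬p2 ∨ ¬p3) ∧ (p2 ∨ ¬p2 ∨ p1) ∧ (¬p1 ∨ p1 ∨ ¬p3) ∧ (¬p1 ∨ p1 ∨ p1) ∧ (¬p1 ∨ ¬p2 ∨ ¬p3) ∧ (¬p1 ∨ ¬p2 ∨ p1) ∧ p2
≡ (¬p1 ∨ ¬p2 ∨ ¬p3) ∧ p2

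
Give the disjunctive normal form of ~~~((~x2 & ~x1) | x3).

~~~((~x2 & ~x1) | x3)
= ~((~x2 & ~x1) | x3)   (double negation)
= ~(~x2 & ~x1) & ~x3   (De Morgan)
= (~~x2 | ~~x1) & ~x3   (De Morgan)
= (x2 | ~~x1) & ~x3   (double negation)
= (x2 | x1) & ~x3   (double negation)
= (x2 & ~x3) | (x1 & ~x3)   (distribute & over |)

(x2 & ~x3) | (x1 & ~x3)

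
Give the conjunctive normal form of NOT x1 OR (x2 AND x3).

(NOT x1 OR x2) AND (NOT x1 OR x3)

NOT x1 OR (x2 AND x3)
⇔ (NOT x1 OR x2) AND (NOT x1 OR x3)   (distribute OR over AND)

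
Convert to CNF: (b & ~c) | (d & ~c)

(b & ~c) | (d & ~c)
≡ (b | d) & (b | ~c) & (~c | d) & (~c | ~c)   (distribute | over &)
≡ (b | d) & ~c   (simplify)

(b | d) & ~c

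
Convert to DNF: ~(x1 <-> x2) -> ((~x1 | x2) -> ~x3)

(~x1 & ~x2) | (x2 & x1) | (x1 & ~x2) | ~x3

~(x1 <-> x2) -> ((~x1 | x2) -> ~x3)
⇔ ~~(x1 <-> x2) | ((~x1 | x2) -> ~x3)
⇔ ~~((x1 -> x2) & (x2 -> x1)) | ((~x1 | x2) -> ~x3)
⇔ ~~((~x1 | x2) & (x2 -> x1)) | ((~x1 | x2) -> ~x3)
⇔ ~~((~x1 | x2) & (~x2 | x1)) | ((~x1 | x2) -> ~x3)
⇔ ~~((~x1 | x2) & (~x2 | x1)) | ~(~x1 | x2) | ~x3
⇔ ((~x1 | x2) & (~x2 | x1)) | ~(~x1 | x2) | ~x3
⇔ ((~x1 | x2) & (~x2 | x1)) | (~~x1 & ~x2) | ~x3
⇔ ((~x1 | x2) & (~x2 | x1)) | (x1 & ~x2) | ~x3
⇔ (~x1 & ~x2) | (~x1 & x1) | (x2 & ~x2) | (x2 & x1) | (x1 & ~x2) | ~x3
⇔ (~x1 & ~x2) | (x2 & x1) | (x1 & ~x2) | ~x3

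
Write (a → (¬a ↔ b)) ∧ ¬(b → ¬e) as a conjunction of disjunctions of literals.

(a → (¬a ↔ b)) ∧ ¬(b → ¬e)
≡ (¬a ∨ (¬a ↔ b)) ∧ ¬(b → ¬e)   [eliminate →]
≡ (¬a ∨ ((¬a → b) ∧ (b → ¬a))) ∧ ¬(b → ¬e)   [eliminate ↔]
≡ (¬a ∨ ((¬¬a ∨ b) ∧ (b → ¬a))) ∧ ¬(b → ¬e)   [eliminate →]
≡ (¬a ∨ ((¬¬a ∨ b) ∧ (¬b ∨ ¬a))) ∧ ¬(b → ¬e)   [eliminate →]
≡ (¬a ∨ ((¬¬a ∨ b) ∧ (¬b ∨ ¬a))) ∧ ¬(¬b ∨ ¬e)   [eliminate →]
≡ (¬a ∨ ((a ∨ b) ∧ (¬b ∨ ¬a))) ∧ ¬(¬b ∨ ¬e)   [double negation]
≡ (¬a ∨ ((a ∨ b) ∧ (¬b ∨ ¬a))) ∧ ¬¬b ∧ ¬¬e   [De Morgan]
≡ (¬a ∨ ((a ∨ b) ∧ (¬b ∨ ¬a))) ∧ b ∧ ¬¬e   [double negation]
≡ (¬a ∨ ((a ∨ b) ∧ (¬b ∨ ¬a))) ∧ b ∧ e   [double negation]
≡ (¬a ∨ a ∨ b) ∧ (¬a ∨ ¬b ∨ ¬a) ∧ b ∧ e   [distribute ∨ over ∧]
≡ (¬a ∨ ¬b) ∧ b ∧ e   [simplify]

(¬a ∨ ¬b) ∧ b ∧ e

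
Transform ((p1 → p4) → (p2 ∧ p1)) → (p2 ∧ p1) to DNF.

¬p1 ∨ (p4 ∧ ¬p2) ∨ (p2 ∧ p1)

((p1 → p4) → (p2 ∧ p1)) → (p2 ∧ p1)
= ¬((p1 → p4) → (p2 ∧ p1)) ∨ (p2 ∧ p1)   [eliminate →]
= ¬(¬(p1 → p4) ∨ (p2 ∧ p1)) ∨ (p2 ∧ p1)   [eliminate →]
= ¬(¬(¬p1 ∨ p4) ∨ (p2 ∧ p1)) ∨ (p2 ∧ p1)   [eliminate →]
= (¬¬(¬p1 ∨ p4) ∧ ¬(p2 ∧ p1)) ∨ (p2 ∧ p1)   [De Morgan]
= ((¬p1 ∨ p4) ∧ ¬(p2 ∧ p1)) ∨ (p2 ∧ p1)   [double negation]
= ((¬p1 ∨ p4) ∧ (¬p2 ∨ ¬p1)) ∨ (p2 ∧ p1)   [De Morgan]
= (¬p1 ∧ ¬p2) ∨ (¬p1 ∧ ¬p1) ∨ (p4 ∧ ¬p2) ∨ (p4 ∧ ¬p1) ∨ (p2 ∧ p1)   [distribute ∧ over ∨]
= ¬p1 ∨ (p4 ∧ ¬p2) ∨ (p2 ∧ p1)   [simplify]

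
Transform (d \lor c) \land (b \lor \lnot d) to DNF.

(d \land b) \lor (c \land b) \lor (c \land \lnot d)

(d \lor c) \land (b \lor \lnot d)
≡ (d \land b) \lor (d \land \lnot d) \lor (c \land b) \lor (c \land \lnot d)   (distribute \land over \lor)
≡ (d \land b) \lor (c \land b) \lor (c \land \lnot d)   (simplify)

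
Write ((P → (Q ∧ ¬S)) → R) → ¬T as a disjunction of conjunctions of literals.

(¬P ∧ ¬R) ∨ (Q ∧ ¬S ∧ ¬R) ∨ ¬T

((P → (Q ∧ ¬S)) → R) → ¬T
≡ ¬((P → (Q ∧ ¬S)) → R) ∨ ¬T   [eliminate →]
≡ ¬(¬(P → (Q ∧ ¬S)) ∨ R) ∨ ¬T   [eliminate →]
≡ ¬(¬(¬P ∨ (Q ∧ ¬S)) ∨ R) ∨ ¬T   [eliminate →]
≡ (¬¬(¬P ∨ (Q ∧ ¬S)) ∧ ¬R) ∨ ¬T   [De Morgan]
≡ ((¬P ∨ (Q ∧ ¬S)) ∧ ¬R) ∨ ¬T   [double negation]
≡ (¬P ∧ ¬R) ∨ (Q ∧ ¬S ∧ ¬R) ∨ ¬T   [distribute ∧ over ∨]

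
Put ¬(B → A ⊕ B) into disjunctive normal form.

¬(B → A ⊕ B)
= ¬(¬B ∨ (A ⊕ B))
= ¬(¬B ∨ A ∧ ¬B ∨ ¬A ∧ B)
= ¬¬B ∧ ¬(A ∧ ¬B) ∧ ¬(¬A ∧ B)
= B ∧ ¬(A ∧ ¬B) ∧ ¬(¬A ∧ B)
= B ∧ (¬A ∨ ¬¬B) ∧ ¬(¬A ∧ B)
= B ∧ (¬A ∨ B) ∧ ¬(¬A ∧ B)
= B ∧ (¬A ∨ B) ∧ (¬¬A ∨ ¬B)
= B ∧ (¬A ∨ B) ∧ (A ∨ ¬B)
= B ∧ ¬A ∧ A ∨ B ∧ ¬A ∧ ¬B ∨ B ∧ B ∧ A ∨ B ∧ B ∧ ¬B
= B ∧ A

B ∧ A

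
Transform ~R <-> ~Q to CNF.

~R <-> ~Q
= (~R -> ~Q) & (~Q -> ~R)   [eliminate <->]
= (~~R | ~Q) & (~Q -> ~R)   [eliminate ->]
= (~~R | ~Q) & (~~Q | ~R)   [eliminate ->]
= (R | ~Q) & (~~Q | ~R)   [double negation]
= (R | ~Q) & (Q | ~R)   [double negation]

(R | ~Q) & (Q | ~R)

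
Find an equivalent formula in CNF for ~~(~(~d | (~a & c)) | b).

~~(~(~d | (~a & c)) | b)
≡ ~(~d | (~a & c)) | b   [double negation]
≡ (~~d & ~(~a & c)) | b   [De Morgan]
≡ (d & ~(~a & c)) | b   [double negation]
≡ (d & (~~a | ~c)) | b   [De Morgan]
≡ (d & (a | ~c)) | b   [double negation]
≡ (d | b) & (a | ~c | b)   [distribute | over &]

(d | b) & (a | ~c | b)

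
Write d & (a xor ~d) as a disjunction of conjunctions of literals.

d & (a xor ~d)
⇔ d & ((a & ~~d) | (~a & ~d))
⇔ d & ((a & d) | (~a & ~d))
⇔ (d & a & d) | (d & ~a & ~d)
⇔ d & a

d & a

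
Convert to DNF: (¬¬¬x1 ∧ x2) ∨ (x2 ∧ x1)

(¬x1 ∧ x2) ∨ (x2 ∧ x1)

(¬¬¬x1 ∧ x2) ∨ (x2 ∧ x1)
= (¬x1 ∧ x2) ∨ (x2 ∧ x1)   [double negation]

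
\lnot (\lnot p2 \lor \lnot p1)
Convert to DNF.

p2 \land p1

\lnot (\lnot p2 \lor \lnot p1)
⇔ \lnot \lnot p2 \land \lnot \lnot p1   (De Morgan)
⇔ p2 \land \lnot \lnot p1   (double negation)
⇔ p2 \land p1   (double negation)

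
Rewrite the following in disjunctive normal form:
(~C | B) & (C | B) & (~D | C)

(B & C) | (B & ~D)

(~C | B) & (C | B) & (~D | C)
⇔ (~C & C & ~D) | (~C & C & C) | (~C & B & ~D) | (~C & B & C) | (B & C & ~D) | (B & C & C) | (B & B & ~D) | (B & B & C)   (distribute & over |)
⇔ (B & C) | (B & ~D)   (simplify)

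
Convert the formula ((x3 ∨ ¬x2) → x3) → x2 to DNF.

((x3 ∨ ¬x2) → x3) → x2
≡ ¬((x3 ∨ ¬x2) → x3) ∨ x2   (eliminate →)
≡ ¬(¬(x3 ∨ ¬x2) ∨ x3) ∨ x2   (eliminate →)
≡ (¬¬(x3 ∨ ¬x2) ∧ ¬x3) ∨ x2   (De Morgan)
≡ ((x3 ∨ ¬x2) ∧ ¬x3) ∨ x2   (double negation)
≡ (x3 ∧ ¬x3) ∨ (¬x2 ∧ ¬x3) ∨ x2   (distribute ∧ over ∨)
≡ (¬x2 ∧ ¬x3) ∨ x2   (simplify)

(¬x2 ∧ ¬x3) ∨ x2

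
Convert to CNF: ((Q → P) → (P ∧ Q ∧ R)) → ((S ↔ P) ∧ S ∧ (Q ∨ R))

(¬Q ∨ P ∨ ¬S) ∧ (¬Q ∨ P ∨ S) ∧ (¬P ∨ ¬Q ∨ ¬R ∨ S)

((Q → P) → (P ∧ Q ∧ R)) → ((S ↔ P) ∧ S ∧ (Q ∨ R))
≡ ¬((Q → P) → (P ∧ Q ∧ R)) ∨ ((S ↔ P) ∧ S ∧ (Q ∨ R))   (eliminate →)
≡ ¬(¬(Q → P) ∨ (P ∧ Q ∧ R)) ∨ ((S ↔ P) ∧ S ∧ (Q ∨ R))   (eliminate →)
≡ ¬(¬(¬Q ∨ P) ∨ (P ∧ Q ∧ R)) ∨ ((S ↔ P) ∧ S ∧ (Q ∨ R))   (eliminate →)
≡ ¬(¬(¬Q ∨ P) ∨ (P ∧ Q ∧ R)) ∨ ((S → P) ∧ (P → S) ∧ S ∧ (Q ∨ R))   (eliminate ↔)
≡ ¬(¬(¬Q ∨ P) ∨ (P ∧ Q ∧ R)) ∨ ((¬S ∨ P) ∧ (P → S) ∧ S ∧ (Q ∨ R))   (eliminate →)
≡ ¬(¬(¬Q ∨ P) ∨ (P ∧ Q ∧ R)) ∨ ((¬S ∨ P) ∧ (¬P ∨ S) ∧ S ∧ (Q ∨ R))   (eliminate →)
≡ (¬¬(¬Q ∨ P) ∧ ¬(P ∧ Q ∧ R)) ∨ ((¬S ∨ P) ∧ (¬P ∨ S) ∧ S ∧ (Q ∨ R))   (De Morgan)
≡ ((¬Q ∨ P) ∧ ¬(P ∧ Q ∧ R)) ∨ ((¬S ∨ P) ∧ (¬P ∨ S) ∧ S ∧ (Q ∨ R))   (double negation)
≡ ((¬Q ∨ P) ∧ (¬P ∨ ¬Q ∨ ¬R)) ∨ ((¬S ∨ P) ∧ (¬P ∨ S) ∧ S ∧ (Q ∨ R))   (De Morgan)
≡ (¬Q ∨ P ∨ ¬S ∨ P) ∧ (¬Q ∨ P ∨ ¬P ∨ S) ∧ (¬Q ∨ P ∨ S) ∧ (¬Q ∨ P ∨ Q ∨ R) ∧ (¬P ∨ ¬Q ∨ ¬R ∨ ¬S ∨ P) ∧ (¬P ∨ ¬Q ∨ ¬R ∨ ¬P ∨ S) ∧ (¬P ∨ ¬Q ∨ ¬R ∨ S) ∧ (¬P ∨ ¬Q ∨ ¬R ∨ Q ∨ R)   (distribute ∨ over ∧)
≡ (¬Q ∨ P ∨ ¬S) ∧ (¬Q ∨ P ∨ S) ∧ (¬P ∨ ¬Q ∨ ¬R ∨ S)   (simplify)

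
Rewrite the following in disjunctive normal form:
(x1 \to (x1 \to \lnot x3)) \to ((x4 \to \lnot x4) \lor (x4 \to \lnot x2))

(x1 \land x3) \lor \lnot x4 \lor \lnot x2

(x1 \to (x1 \to \lnot x3)) \to ((x4 \to \lnot x4) \lor (x4 \to \lnot x2))
⇔ \lnot (x1 \to (x1 \to \lnot x3)) \lor (x4 \to \lnot x4) \lor (x4 \to \lnot x2)   (eliminate \to)
⇔ \lnot (\lnot x1 \lor (x1 \to \lnot x3)) \lor (x4 \to \lnot x4) \lor (x4 \to \lnot x2)   (eliminate \to)
⇔ \lnot (\lnot x1 \lor \lnot x1 \lor \lnot x3) \lor (x4 \to \lnot x4) \lor (x4 \to \lnot x2)   (eliminate \to)
⇔ \lnot (\lnot x1 \lor \lnot x1 \lor \lnot x3) \lor \lnot x4 \lor \lnot x4 \lor (x4 \to \lnot x2)   (eliminate \to)
⇔ \lnot (\lnot x1 \lor \lnot x1 \lor \lnot x3) \lor \lnot x4 \lor \lnot x4 \lor \lnot x4 \lor \lnot x2   (eliminate \to)
⇔ (\lnot \lnot x1 \land \lnot \lnot x1 \land \lnot \lnot x3) \lor \lnot x4 \lor \lnot x4 \lor \lnot x4 \lor \lnot x2   (De Morgan)
⇔ (x1 \land \lnot \lnot x1 \land \lnot \lnot x3) \lor \lnot x4 \lor \lnot x4 \lor \lnot x4 \lor \lnot x2   (double negation)
⇔ (x1 \land x1 \land \lnot \lnot x3) \lor \lnot x4 \lor \lnot x4 \lor \lnot x4 \lor \lnot x2   (double negation)
⇔ (x1 \land x1 \land x3) \lor \lnot x4 \lor \lnot x4 \lor \lnot x4 \lor \lnot x2   (double negation)
⇔ (x1 \land x3) \lor \lnot x4 \lor \lnot x2   (simplify)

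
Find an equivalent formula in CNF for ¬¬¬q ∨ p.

¬q ∨ p

¬¬¬q ∨ p
= ¬q ∨ p   — double negation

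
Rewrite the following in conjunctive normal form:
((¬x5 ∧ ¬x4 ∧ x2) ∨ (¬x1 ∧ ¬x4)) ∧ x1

(¬x5 ∨ ¬x1) ∧ ¬x4 ∧ (x2 ∨ ¬x1) ∧ x1

((¬x5 ∧ ¬x4 ∧ x2) ∨ (¬x1 ∧ ¬x4)) ∧ x1
= (¬x5 ∨ ¬x1) ∧ (¬x5 ∨ ¬x4) ∧ (¬x4 ∨ ¬x1) ∧ (¬x4 ∨ ¬x4) ∧ (x2 ∨ ¬x1) ∧ (x2 ∨ ¬x4) ∧ x1   (distribute ∨ over ∧)
= (¬x5 ∨ ¬x1) ∧ ¬x4 ∧ (x2 ∨ ¬x1) ∧ x1   (simplify)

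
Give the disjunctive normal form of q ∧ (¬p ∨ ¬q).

q ∧ ¬p

q ∧ (¬p ∨ ¬q)
≡ (q ∧ ¬p) ∨ (q ∧ ¬q)   (distribute ∧ over ∨)
≡ q ∧ ¬p   (simplify)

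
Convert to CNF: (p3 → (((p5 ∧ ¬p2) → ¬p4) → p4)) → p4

(p3 → (((p5 ∧ ¬p2) → ¬p4) → p4)) → p4
≡ ¬(p3 → (((p5 ∧ ¬p2) → ¬p4) → p4)) ∨ p4   [eliminate →]
≡ ¬(¬p3 ∨ (((p5 ∧ ¬p2) → ¬p4) → p4)) ∨ p4   [eliminate →]
≡ ¬(¬p3 ∨ ¬((p5 ∧ ¬p2) → ¬p4) ∨ p4) ∨ p4   [eliminate →]
≡ ¬(¬p3 ∨ ¬(¬(p5 ∧ ¬p2) ∨ ¬p4) ∨ p4) ∨ p4   [eliminate →]
≡ (¬¬p3 ∧ ¬¬(¬(p5 ∧ ¬p2) ∨ ¬p4) ∧ ¬p4) ∨ p4   [De Morgan]
≡ (p3 ∧ ¬¬(¬(p5 ∧ ¬p2) ∨ ¬p4) ∧ ¬p4) ∨ p4   [double negation]
≡ (p3 ∧ (¬(p5 ∧ ¬p2) ∨ ¬p4) ∧ ¬p4) ∨ p4   [double negation]
≡ (p3 ∧ (¬p5 ∨ ¬¬p2 ∨ ¬p4) ∧ ¬p4) ∨ p4   [De Morgan]
≡ (p3 ∧ (¬p5 ∨ p2 ∨ ¬p4) ∧ ¬p4) ∨ p4   [double negation]
≡ (p3 ∨ p4) ∧ (¬p5 ∨ p2 ∨ ¬p4 ∨ p4) ∧ (¬p4 ∨ p4)   [distribute ∨ over ∧]
≡ p3 ∨ p4   [simplify]

p3 ∨ p4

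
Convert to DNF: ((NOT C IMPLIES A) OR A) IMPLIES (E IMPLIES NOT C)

NOT E OR NOT C

((NOT C IMPLIES A) OR A) IMPLIES (E IMPLIES NOT C)
≡ NOT ((NOT C IMPLIES A) OR A) OR (E IMPLIES NOT C)   [eliminate IMPLIES]
≡ NOT (NOT NOT C OR A OR A) OR (E IMPLIES NOT C)   [eliminate IMPLIES]
≡ NOT (NOT NOT C OR A OR A) OR NOT E OR NOT C   [eliminate IMPLIES]
≡ (NOT NOT NOT C AND NOT A AND NOT A) OR NOT E OR NOT C   [De Morgan]
≡ (NOT C AND NOT A AND NOT A) OR NOT E OR NOT C   [double negation]
≡ NOT E OR NOT C   [simplify]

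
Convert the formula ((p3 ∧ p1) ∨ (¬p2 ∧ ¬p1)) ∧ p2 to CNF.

(p3 ∨ ¬p2) ∧ (p3 ∨ ¬p1) ∧ (p1 ∨ ¬p2) ∧ p2

((p3 ∧ p1) ∨ (¬p2 ∧ ¬p1)) ∧ p2
≡ (p3 ∨ ¬p2) ∧ (p3 ∨ ¬p1) ∧ (p1 ∨ ¬p2) ∧ (p1 ∨ ¬p1) ∧ p2   [distribute ∨ over ∧]
≡ (p3 ∨ ¬p2) ∧ (p3 ∨ ¬p1) ∧ (p1 ∨ ¬p2) ∧ p2   [simplify]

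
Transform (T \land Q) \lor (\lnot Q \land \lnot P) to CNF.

(T \land Q) \lor (\lnot Q \land \lnot P)
≡ (T \lor \lnot Q) \land (T \lor \lnot P) \land (Q \lor \lnot Q) \land (Q \lor \lnot P)   — distribute \lor over \land
≡ (T \lor \lnot Q) \land (T \lor \lnot P) \land (Q \lor \lnot P)   — simplify

(T \lor \lnot Q) \land (T \lor \lnot P) \land (Q \lor \lnot P)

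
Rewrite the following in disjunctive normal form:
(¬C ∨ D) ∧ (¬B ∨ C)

(¬C ∨ D) ∧ (¬B ∨ C)
⇔ (¬C ∧ ¬B) ∨ (¬C ∧ C) ∨ (D ∧ ¬B) ∨ (D ∧ C)   [distribute ∧ over ∨]
⇔ (¬C ∧ ¬B) ∨ (D ∧ ¬B) ∨ (D ∧ C)   [simplify]

(¬C ∧ ¬B) ∨ (D ∧ ¬B) ∨ (D ∧ C)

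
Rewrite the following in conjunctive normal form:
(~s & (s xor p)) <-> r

(s | ~p | r) & (~r | ~s) & (~r | s | p)

(~s & (s xor p)) <-> r
= ((~s & (s xor p)) -> r) & (r -> (~s & (s xor p)))   [eliminate <->]
= (~(~s & (s xor p)) | r) & (r -> (~s & (s xor p)))   [eliminate ->]
= (~(~s & (s | p) & ~(s & p)) | r) & (r -> (~s & (s xor p)))   [expand xor]
= (~(~s & (s | p) & ~(s & p)) | r) & (~r | (~s & (s xor p)))   [eliminate ->]
= (~(~s & (s | p) & ~(s & p)) | r) & (~r | (~s & (s | p) & ~(s & p)))   [expand xor]
= (~~s | ~(s | p) | ~~(s & p) | r) & (~r | (~s & (s | p) & ~(s & p)))   [De Morgan]
= (s | ~(s | p) | ~~(s & p) | r) & (~r | (~s & (s | p) & ~(s & p)))   [double negation]
= (s | (~s & ~p) | ~~(s & p) | r) & (~r | (~s & (s | p) & ~(s & p)))   [De Morgan]
= (s | (~s & ~p) | (s & p) | r) & (~r | (~s & (s | p) & ~(s & p)))   [double negation]
= (s | (~s & ~p) | (s & p) | r) & (~r | (~s & (s | p) & (~s | ~p)))   [De Morgan]
= (s | ~s | s | r) & (s | ~s | p | r) & (s | ~p | s | r) & (s | ~p | p | r) & (~r | ~s) & (~r | s | p) & (~r | ~s | ~p)   [distribute | over &]
= (s | ~p | r) & (~r | ~s) & (~r | s | p)   [simplify]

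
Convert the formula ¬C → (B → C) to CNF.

C ∨ ¬B

¬C → (B → C)
= ¬¬C ∨ (B → C)   (eliminate →)
= ¬¬C ∨ ¬B ∨ C   (eliminate →)
= C ∨ ¬B ∨ C   (double negation)
= C ∨ ¬B   (simplify)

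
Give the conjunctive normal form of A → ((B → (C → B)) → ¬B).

A → ((B → (C → B)) → ¬B)
≡ ¬A ∨ ((B → (C → B)) → ¬B)   [eliminate →]
≡ ¬A ∨ ¬(B → (C → B)) ∨ ¬B   [eliminate →]
≡ ¬A ∨ ¬(¬B ∨ (C → B)) ∨ ¬B   [eliminate →]
≡ ¬A ∨ ¬(¬B ∨ ¬C ∨ B) ∨ ¬B   [eliminate →]
≡ ¬A ∨ (¬¬B ∧ ¬¬C ∧ ¬B) ∨ ¬B   [De Morgan]
≡ ¬A ∨ (B ∧ ¬¬C ∧ ¬B) ∨ ¬B   [double negation]
≡ ¬A ∨ (B ∧ C ∧ ¬B) ∨ ¬B   [double negation]
≡ (¬A ∨ B ∨ ¬B) ∧ (¬A ∨ C ∨ ¬B) ∧ (¬A ∨ ¬B ∨ ¬B)   [distribute ∨ over ∧]
≡ ¬A ∨ ¬B   [simplify]

¬A ∨ ¬B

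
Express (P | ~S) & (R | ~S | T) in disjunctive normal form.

(P | ~S) & (R | ~S | T)
= (P & R) | (P & ~S) | (P & T) | (~S & R) | (~S & ~S) | (~S & T)   [distribute & over |]
= (P & R) | (P & T) | ~S   [simplify]

(P & R) | (P & T) | ~S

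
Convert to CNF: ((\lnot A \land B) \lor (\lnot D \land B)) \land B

(\lnot A \lor \lnot D) \land B

((\lnot A \land B) \lor (\lnot D \land B)) \land B
= (\lnot A \lor \lnot D) \land (\lnot A \lor B) \land (B \lor \lnot D) \land (B \lor B) \land B   [distribute \lor over \land]
= (\lnot A \lor \lnot D) \land B   [simplify]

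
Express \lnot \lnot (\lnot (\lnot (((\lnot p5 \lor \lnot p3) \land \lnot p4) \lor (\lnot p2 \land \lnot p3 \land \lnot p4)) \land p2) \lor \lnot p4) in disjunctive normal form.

\lnot \lnot (\lnot (\lnot (((\lnot p5 \lor \lnot p3) \land \lnot p4) \lor (\lnot p2 \land \lnot p3 \land \lnot p4)) \land p2) \lor \lnot p4)
≡ \lnot (\lnot (((\lnot p5 \lor \lnot p3) \land \lnot p4) \lor (\lnot p2 \land \lnot p3 \land \lnot p4)) \land p2) \lor \lnot p4   [double negation]
≡ \lnot \lnot (((\lnot p5 \lor \lnot p3) \land \lnot p4) \lor (\lnot p2 \land \lnot p3 \land \lnot p4)) \lor \lnot p2 \lor \lnot p4   [De Morgan]
≡ ((\lnot p5 \lor \lnot p3) \land \lnot p4) \lor (\lnot p2 \land \lnot p3 \land \lnot p4) \lor \lnot p2 \lor \lnot p4   [double negation]
≡ (\lnot p5 \land \lnot p4) \lor (\lnot p3 \land \lnot p4) \lor (\lnot p2 \land \lnot p3 \land \lnot p4) \lor \lnot p2 \lor \lnot p4   [distribute \land over \lor]
≡ \lnot p2 \lor \lnot p4   [simplify]

\lnot p2 \lor \lnot p4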